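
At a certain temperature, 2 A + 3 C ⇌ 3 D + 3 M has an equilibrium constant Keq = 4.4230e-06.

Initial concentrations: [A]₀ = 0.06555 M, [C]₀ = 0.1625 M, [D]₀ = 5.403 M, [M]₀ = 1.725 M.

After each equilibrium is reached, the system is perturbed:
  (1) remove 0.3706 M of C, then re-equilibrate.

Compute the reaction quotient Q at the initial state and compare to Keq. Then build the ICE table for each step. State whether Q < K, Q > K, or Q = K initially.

Q₀ = 4.3910e+07 vs Keq = 4.4230e-06 ⇒ Q>K, reverse
Step 1:
                    A           C           D           M
  Initial     0.06555      0.1625       5.403       1.725
  Change        1.144       1.716      -1.716      -1.716
  Equil         1.209       1.878       3.687    0.009489
  solve Keq expr → x = -0.5718; check Q = 4.4230e-06
Then remove 0.3706 M of C.
Step 2:
                    A           C           D           M
  Initial       1.209       1.507       3.687    0.009489
  Change     0.001236    0.001854   -0.001854   -0.001854
  Equil          1.21       1.509       3.686    0.007635
  solve Keq expr → x = -6.1803e-04; check Q = 4.4230e-06

Q₀ = 4.3910e+07; Q > K (proceeds reverse)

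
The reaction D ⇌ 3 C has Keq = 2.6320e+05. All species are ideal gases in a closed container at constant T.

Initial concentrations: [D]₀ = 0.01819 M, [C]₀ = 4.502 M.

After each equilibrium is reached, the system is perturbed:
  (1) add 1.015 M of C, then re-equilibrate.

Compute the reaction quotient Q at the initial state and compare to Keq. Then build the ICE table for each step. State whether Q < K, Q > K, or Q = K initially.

Q₀ = 5016; Q < K (proceeds forward)

Q₀ = 5016 vs Keq = 2.6320e+05 ⇒ Q<K, forward
Step 1:
                   D          C
  I          0.01819      4.502
  C         -0.01783    0.05349
  E       3.5919e-04      4.555
  solve Keq expr → x = 0.01783; check Q = 2.6320e+05
Then add 1.015 M of C.
Step 2:
                   D          C
  I       3.5919e-04       5.57
  C       2.9724e-04 -8.9172e-04
  E       6.5643e-04       5.57
  solve Keq expr → x = -2.9724e-04; check Q = 2.6320e+05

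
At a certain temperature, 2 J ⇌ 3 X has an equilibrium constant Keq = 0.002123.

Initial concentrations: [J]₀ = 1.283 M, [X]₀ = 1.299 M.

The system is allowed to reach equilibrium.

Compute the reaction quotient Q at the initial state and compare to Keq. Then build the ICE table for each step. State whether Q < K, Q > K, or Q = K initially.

Q₀ = 1.332; Q > K (proceeds reverse)

Q₀ = 1.332 vs Keq = 0.002123 ⇒ Q>K, reverse
Step 1:
                  J         X
  Initial     1.283     1.299
  Change     0.7294    -1.094
  Equil       2.012    0.2049
  solve Keq expr → x = -0.3647; check Q = 0.002123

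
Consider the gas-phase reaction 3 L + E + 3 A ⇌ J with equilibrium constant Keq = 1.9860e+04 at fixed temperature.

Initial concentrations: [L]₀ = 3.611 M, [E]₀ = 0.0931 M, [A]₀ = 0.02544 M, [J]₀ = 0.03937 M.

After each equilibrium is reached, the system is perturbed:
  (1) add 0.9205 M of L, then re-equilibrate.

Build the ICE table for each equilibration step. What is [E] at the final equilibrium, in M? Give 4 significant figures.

Q₀ = 545.5 vs Keq = 1.9860e+04 ⇒ Q<K, forward
Step 1:
                  L         E         A         J
  Initial     3.611    0.0931   0.02544   0.03937
  Change    -0.0172 -0.005732   -0.0172  0.005732
  Equil       3.594   0.08737  0.008243    0.0451
  solve Keq expr → x = 0.005732; check Q = 1.9860e+04
Then add 0.9205 M of L.
Step 2:
                  L         E         A         J
  Initial     4.514   0.08737  0.008243    0.0451
  Change  -0.001638 -5.4606e-04 -0.001638 5.4606e-04
  Equil       4.513   0.08682  0.006605   0.04565
  solve Keq expr → x = 5.4606e-04; check Q = 1.9860e+04

[E]_eq = 0.08682 M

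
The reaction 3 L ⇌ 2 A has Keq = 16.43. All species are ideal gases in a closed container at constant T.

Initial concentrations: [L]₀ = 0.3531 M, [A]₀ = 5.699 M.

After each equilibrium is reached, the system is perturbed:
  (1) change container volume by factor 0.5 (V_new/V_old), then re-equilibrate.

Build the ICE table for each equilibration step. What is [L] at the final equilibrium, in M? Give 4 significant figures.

[L]_eq = 1.898 M

Q₀ = 737.7 vs Keq = 16.43 ⇒ Q>K, reverse
Step 1:
                  L         A
  init       0.3531     5.699
  Δ          0.8203   -0.5469
  eq          1.173     5.152
  solve Keq expr → x = -0.2734; check Q = 16.43
Then change container volume by factor 0.5 (V_new/V_old).
Step 2:
                  L         A
  init        2.347      10.3
  Δ         -0.4483    0.2989
  eq          1.898      10.6
  solve Keq expr → x = 0.1494; check Q = 16.43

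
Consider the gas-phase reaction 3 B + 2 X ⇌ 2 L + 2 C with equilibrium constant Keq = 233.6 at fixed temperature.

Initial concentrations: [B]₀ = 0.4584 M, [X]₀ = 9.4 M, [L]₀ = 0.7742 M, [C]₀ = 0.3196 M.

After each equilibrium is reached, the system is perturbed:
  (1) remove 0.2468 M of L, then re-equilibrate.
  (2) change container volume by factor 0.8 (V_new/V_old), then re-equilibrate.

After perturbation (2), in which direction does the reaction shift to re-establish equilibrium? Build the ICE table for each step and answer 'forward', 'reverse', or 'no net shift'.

Direction: forward

Q₀ = 0.007193 vs Keq = 233.6 ⇒ Q<K, forward
Step 1:
                    B           X           L           C
  init         0.4584         9.4      0.7742      0.3196
  Δ           -0.4306     -0.2871      0.2871      0.2871
  eq          0.02775       9.113       1.061      0.6067
  solve Keq expr → x = 0.1435; check Q = 233.6
Then remove 0.2468 M of L.
Step 2:
                    B           X           L           C
  init        0.02775       9.113      0.8145      0.6067
  Δ         -0.004354   -0.002903    0.002903    0.002903
  eq           0.0234        9.11      0.8174      0.6096
  solve Keq expr → x = 0.001451; check Q = 233.6
Then change container volume by factor 0.8 (V_new/V_old).
Step 3:
                    B           X           L           C
  init        0.02925       11.39       1.022       0.762
  Δ         -0.002038   -0.001359    0.001359    0.001359
  eq          0.02721       11.39       1.023      0.7634
  solve Keq expr → x = 6.7929e-04; check Q = 233.6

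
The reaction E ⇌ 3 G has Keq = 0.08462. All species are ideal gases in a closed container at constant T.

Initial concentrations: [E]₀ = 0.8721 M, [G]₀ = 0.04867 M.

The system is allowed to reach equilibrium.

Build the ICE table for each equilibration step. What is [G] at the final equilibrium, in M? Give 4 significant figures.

Q₀ = 1.3220e-04 vs Keq = 0.08462 ⇒ Q<K, forward
Step 1:
                    E           G
  I            0.8721     0.04867
  C            -0.117      0.3511
  E            0.7551      0.3998
  solve Keq expr → x = 0.117; check Q = 0.08462

[G]_eq = 0.3998 M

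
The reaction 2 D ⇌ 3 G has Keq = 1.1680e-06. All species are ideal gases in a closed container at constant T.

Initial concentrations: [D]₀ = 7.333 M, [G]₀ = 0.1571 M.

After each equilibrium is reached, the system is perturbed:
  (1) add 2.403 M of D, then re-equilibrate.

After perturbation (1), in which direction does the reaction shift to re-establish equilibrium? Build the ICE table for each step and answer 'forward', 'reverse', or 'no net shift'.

Q₀ = 7.2105e-05 vs Keq = 1.1680e-06 ⇒ Q>K, reverse
Step 1:
                   D          G
  init         7.333     0.1571
  Δ          0.07805    -0.1171
  eq           7.411    0.04003
  solve Keq expr → x = -0.03902; check Q = 1.1680e-06
Then add 2.403 M of D.
Step 2:
                   D          G
  init         9.814    0.04003
  Δ        -0.005483   0.008225
  eq           9.809    0.04826
  solve Keq expr → x = 0.002742; check Q = 1.1680e-06

Direction: forward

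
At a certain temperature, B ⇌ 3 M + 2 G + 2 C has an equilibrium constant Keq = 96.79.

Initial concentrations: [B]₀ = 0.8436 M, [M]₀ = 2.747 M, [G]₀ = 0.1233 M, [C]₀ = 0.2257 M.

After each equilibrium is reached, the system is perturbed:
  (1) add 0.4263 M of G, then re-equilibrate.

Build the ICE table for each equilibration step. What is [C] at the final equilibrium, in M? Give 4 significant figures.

[C]_eq = 0.8554 M

Q₀ = 0.01903 vs Keq = 96.79 ⇒ Q<K, forward
Step 1:
                    B           M           G           C
  I            0.8436       2.747      0.1233      0.2257
  C           -0.3806       1.142      0.7612      0.7612
  E             0.463       3.889      0.8845      0.9869
  solve Keq expr → x = 0.3806; check Q = 96.79
Then add 0.4263 M of G.
Step 2:
                    B           M           G           C
  I             0.463       3.889       1.311      0.9869
  C           0.06578     -0.1973     -0.1316     -0.1316
  E            0.5288       3.691       1.179      0.8554
  solve Keq expr → x = -0.06578; check Q = 96.79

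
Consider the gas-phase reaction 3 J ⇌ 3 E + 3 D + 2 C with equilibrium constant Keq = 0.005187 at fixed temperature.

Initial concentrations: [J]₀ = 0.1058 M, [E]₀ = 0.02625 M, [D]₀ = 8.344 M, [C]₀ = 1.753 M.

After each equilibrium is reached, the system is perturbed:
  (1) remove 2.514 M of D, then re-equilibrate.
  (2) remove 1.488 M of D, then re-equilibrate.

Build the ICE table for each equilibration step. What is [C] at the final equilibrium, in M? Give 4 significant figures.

Q₀ = 27.27 vs Keq = 0.005187 ⇒ Q>K, reverse
Step 1:
                  J         E         D         C
  init       0.1058   0.02625     8.344     1.753
  Δ         0.02438  -0.02438  -0.02438  -0.01625
  eq         0.1302  0.001875      8.32     1.737
  solve Keq expr → x = -0.008125; check Q = 0.005187
Then remove 2.514 M of D.
Step 2:
                  J         E         D         C
  init       0.1302  0.001875     5.806     1.737
  Δ       -7.9445e-04 7.9445e-04 7.9445e-04 5.2963e-04
  eq         0.1294  0.002669     5.806     1.737
  solve Keq expr → x = 2.6482e-04; check Q = 0.005187
Then remove 1.488 M of D.
Step 3:
                  J         E         D         C
  init       0.1294  0.002669     4.318     1.737
  Δ       -8.9334e-04 8.9334e-04 8.9334e-04 5.9556e-04
  eq         0.1285  0.003562     4.319     1.738
  solve Keq expr → x = 2.9778e-04; check Q = 0.005187

[C]_eq = 1.738 M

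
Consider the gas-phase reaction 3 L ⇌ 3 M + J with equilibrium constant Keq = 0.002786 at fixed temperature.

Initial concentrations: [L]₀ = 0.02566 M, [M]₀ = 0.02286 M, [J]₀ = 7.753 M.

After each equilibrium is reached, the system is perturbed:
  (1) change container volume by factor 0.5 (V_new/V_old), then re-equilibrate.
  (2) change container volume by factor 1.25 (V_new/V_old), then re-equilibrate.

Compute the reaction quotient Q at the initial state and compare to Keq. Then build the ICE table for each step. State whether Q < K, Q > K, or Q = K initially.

Q₀ = 5.482; Q > K (proceeds reverse)

Q₀ = 5.482 vs Keq = 0.002786 ⇒ Q>K, reverse
Step 1:
                   L          M          J
  init       0.02566    0.02286      7.753
  Δ          0.01964   -0.01964  -0.006546
  eq          0.0453   0.003221      7.746
  solve Keq expr → x = -0.006546; check Q = 0.002786
Then change container volume by factor 0.5 (V_new/V_old).
Step 2:
                   L          M          J
  init        0.0906   0.006443      15.49
  Δ         0.001258  -0.001258 -4.1936e-04
  eq         0.09186   0.005185      15.49
  solve Keq expr → x = -4.1936e-04; check Q = 0.002786
Then change container volume by factor 1.25 (V_new/V_old).
Step 3:
                   L          M          J
  init       0.07348   0.004148      12.39
  Δ       -3.0191e-04 3.0191e-04 1.0064e-04
  eq         0.07318    0.00445      12.39
  solve Keq expr → x = 1.0064e-04; check Q = 0.002786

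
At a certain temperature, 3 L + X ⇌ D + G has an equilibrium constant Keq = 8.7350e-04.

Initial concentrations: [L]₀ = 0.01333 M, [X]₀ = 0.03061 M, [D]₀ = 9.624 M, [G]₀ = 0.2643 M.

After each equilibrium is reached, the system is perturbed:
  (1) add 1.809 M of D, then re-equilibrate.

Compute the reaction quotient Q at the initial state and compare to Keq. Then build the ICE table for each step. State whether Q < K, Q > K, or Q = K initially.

Q₀ = 3.5083e+07 vs Keq = 8.7350e-04 ⇒ Q>K, reverse
Step 1:
                  L         X         D         G
  I         0.01333   0.03061     9.624    0.2643
  C          0.7929    0.2643   -0.2643   -0.2643
  E          0.8062    0.2949      9.36 1.4420e-05
  solve Keq expr → x = -0.2643; check Q = 8.7350e-04
Then add 1.809 M of D.
Step 2:
                  L         X         D         G
  I          0.8062    0.2949     11.17 1.4420e-05
  C       7.0058e-06 2.3353e-06 -2.3353e-06 -2.3353e-06
  E          0.8062    0.2949     11.17 1.2085e-05
  solve Keq expr → x = -2.3353e-06; check Q = 8.7350e-04

Q₀ = 3.5083e+07; Q > K (proceeds reverse)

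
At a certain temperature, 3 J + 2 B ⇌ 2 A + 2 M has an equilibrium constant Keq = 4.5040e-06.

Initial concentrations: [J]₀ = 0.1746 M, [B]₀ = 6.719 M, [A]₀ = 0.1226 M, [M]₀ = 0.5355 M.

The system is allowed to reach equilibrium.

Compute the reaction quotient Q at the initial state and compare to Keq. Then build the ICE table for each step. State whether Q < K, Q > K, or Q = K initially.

Q₀ = 0.01794; Q > K (proceeds reverse)

Q₀ = 0.01794 vs Keq = 4.5040e-06 ⇒ Q>K, reverse
Step 1:
                  J         B         A         M
  Initial    0.1746     6.719    0.1226    0.5355
  Change     0.1733    0.1155   -0.1155   -0.1155
  Equil      0.3479     6.835  0.007086      0.42
  solve Keq expr → x = -0.05776; check Q = 4.5040e-06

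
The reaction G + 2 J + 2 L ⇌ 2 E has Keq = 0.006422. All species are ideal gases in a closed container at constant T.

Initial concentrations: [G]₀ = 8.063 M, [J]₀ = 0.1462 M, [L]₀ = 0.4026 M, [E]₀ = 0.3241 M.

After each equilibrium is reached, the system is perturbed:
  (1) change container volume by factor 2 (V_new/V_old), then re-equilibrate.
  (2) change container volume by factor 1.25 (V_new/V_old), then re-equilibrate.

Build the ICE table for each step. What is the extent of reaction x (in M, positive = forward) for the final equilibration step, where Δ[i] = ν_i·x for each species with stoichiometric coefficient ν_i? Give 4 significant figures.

x = -0.00135 M

Q₀ = 3.76 vs Keq = 0.006422 ⇒ Q>K, reverse
Step 1:
                  G         J         L         E
  init        8.063    0.1462    0.4026    0.3241
  Δ          0.1309    0.2619    0.2619   -0.2619
  eq          8.194    0.4081    0.6645   0.06221
  solve Keq expr → x = -0.1309; check Q = 0.006422
Then change container volume by factor 2 (V_new/V_old).
Step 2:
                  G         J         L         E
  init        4.097     0.204    0.3322    0.0311
  Δ        0.009217   0.01843   0.01843  -0.01843
  eq          4.106    0.2225    0.3507   0.01267
  solve Keq expr → x = -0.009217; check Q = 0.006422
Then change container volume by factor 1.25 (V_new/V_old).
Step 3:
                  G         J         L         E
  init        3.285     0.178    0.2805   0.01014
  Δ         0.00135  0.002701  0.002701 -0.002701
  eq          3.286    0.1807    0.2832  0.007435
  solve Keq expr → x = -0.00135; check Q = 0.006422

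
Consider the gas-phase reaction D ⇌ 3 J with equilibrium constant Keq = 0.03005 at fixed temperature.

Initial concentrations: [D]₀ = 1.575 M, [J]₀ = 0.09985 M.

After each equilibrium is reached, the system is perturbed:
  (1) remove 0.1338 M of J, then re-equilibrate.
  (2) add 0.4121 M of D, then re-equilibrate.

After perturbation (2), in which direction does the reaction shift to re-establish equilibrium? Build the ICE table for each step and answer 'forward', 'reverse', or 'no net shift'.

Q₀ = 6.3207e-04 vs Keq = 0.03005 ⇒ Q<K, forward
Step 1:
                   D          J
  Initial      1.575    0.09985
  Change    -0.08508     0.2552
  Equil         1.49     0.3551
  solve Keq expr → x = 0.08508; check Q = 0.03005
Then remove 0.1338 M of J.
Step 2:
                   D          J
  Initial       1.49     0.2213
  Change    -0.04344     0.1303
  Equil        1.446     0.3516
  solve Keq expr → x = 0.04344; check Q = 0.03005
Then add 0.4121 M of D.
Step 3:
                   D          J
  Initial      1.859     0.3516
  Change   -0.009985    0.02996
  Equil        1.849     0.3816
  solve Keq expr → x = 0.009985; check Q = 0.03005

Direction: forward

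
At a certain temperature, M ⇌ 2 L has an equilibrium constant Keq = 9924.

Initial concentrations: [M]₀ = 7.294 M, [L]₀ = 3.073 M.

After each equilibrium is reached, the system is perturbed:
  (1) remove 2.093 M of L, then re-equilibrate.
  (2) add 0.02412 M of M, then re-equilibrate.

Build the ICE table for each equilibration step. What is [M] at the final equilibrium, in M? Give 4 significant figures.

[M]_eq = 0.02442 M

Q₀ = 1.295 vs Keq = 9924 ⇒ Q<K, forward
Step 1:
                    M           L
  init          7.294       3.073
  Δ            -7.263       14.53
  eq          0.03121        17.6
  solve Keq expr → x = 7.263; check Q = 9924
Then remove 2.093 M of L.
Step 2:
                    M           L
  init        0.03121       15.51
  Δ         -0.006938     0.01388
  eq          0.02427       15.52
  solve Keq expr → x = 0.006938; check Q = 9924
Then add 0.02412 M of M.
Step 3:
                    M           L
  init        0.04839       15.52
  Δ          -0.02397     0.04794
  eq          0.02442       15.57
  solve Keq expr → x = 0.02397; check Q = 9924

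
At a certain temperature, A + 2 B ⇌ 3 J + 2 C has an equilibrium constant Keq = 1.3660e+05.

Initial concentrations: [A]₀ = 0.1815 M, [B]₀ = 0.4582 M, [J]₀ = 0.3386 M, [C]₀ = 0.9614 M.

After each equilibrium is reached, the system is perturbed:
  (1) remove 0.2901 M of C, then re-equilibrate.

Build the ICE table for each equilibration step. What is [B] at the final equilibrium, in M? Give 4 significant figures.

Q₀ = 0.9416 vs Keq = 1.3660e+05 ⇒ Q<K, forward
Step 1:
                   A          B          J          C
  I           0.1815     0.4582     0.3386     0.9614
  C          -0.1806    -0.3611     0.5417     0.3611
  E       9.2737e-04    0.09705     0.8803      1.323
  solve Keq expr → x = 0.1806; check Q = 1.3660e+05
Then remove 0.2901 M of C.
Step 2:
                   A          B          J          C
  I       9.2737e-04    0.09705     0.8803      1.032
  C       -3.5111e-04 -7.0221e-04   0.001053 7.0221e-04
  E       5.7627e-04    0.09635     0.8814      1.033
  solve Keq expr → x = 3.5111e-04; check Q = 1.3660e+05

[B]_eq = 0.09635 M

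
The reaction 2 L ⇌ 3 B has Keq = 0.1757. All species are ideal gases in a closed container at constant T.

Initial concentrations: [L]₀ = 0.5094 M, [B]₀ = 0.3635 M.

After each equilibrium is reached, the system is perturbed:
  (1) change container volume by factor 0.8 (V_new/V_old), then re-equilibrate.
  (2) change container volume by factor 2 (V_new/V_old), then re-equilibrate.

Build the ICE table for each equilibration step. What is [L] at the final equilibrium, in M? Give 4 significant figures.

Q₀ = 0.1851 vs Keq = 0.1757 ⇒ Q>K, reverse
Step 1:
                  L         B
  init       0.5094    0.3635
  Δ        0.003181 -0.004772
  eq         0.5126    0.3587
  solve Keq expr → x = -0.001591; check Q = 0.1757
Then change container volume by factor 0.8 (V_new/V_old).
Step 2:
                  L         B
  init       0.6407    0.4484
  Δ         0.01664  -0.02497
  eq         0.6574    0.4234
  solve Keq expr → x = -0.008322; check Q = 0.1757
Then change container volume by factor 2 (V_new/V_old).
Step 3:
                  L         B
  init       0.3287    0.2117
  Δ        -0.02686   0.04029
  eq         0.3018     0.252
  solve Keq expr → x = 0.01343; check Q = 0.1757

[L]_eq = 0.3018 M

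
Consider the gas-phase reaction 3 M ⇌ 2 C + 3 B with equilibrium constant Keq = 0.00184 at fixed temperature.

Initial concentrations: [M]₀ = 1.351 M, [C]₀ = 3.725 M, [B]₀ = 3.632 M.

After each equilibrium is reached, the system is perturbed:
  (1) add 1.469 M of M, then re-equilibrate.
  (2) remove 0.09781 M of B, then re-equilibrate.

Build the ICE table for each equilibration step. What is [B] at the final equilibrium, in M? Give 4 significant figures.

Q₀ = 269.6 vs Keq = 0.00184 ⇒ Q>K, reverse
Step 1:
                  M         C         B
  Initial     1.351     3.725     3.632
  Change      3.219    -2.146    -3.219
  Equil        4.57     1.579     0.413
  solve Keq expr → x = -1.073; check Q = 0.00184
Then add 1.469 M of M.
Step 2:
                  M         C         B
  Initial     6.039     1.579     0.413
  Change    -0.1074   0.07162    0.1074
  Equil       5.932     1.651    0.5204
  solve Keq expr → x = 0.03581; check Q = 0.00184
Then remove 0.09781 M of B.
Step 3:
                  M         C         B
  Initial     5.932     1.651    0.4226
  Change   -0.08002   0.05335   0.08002
  Equil       5.852     1.704    0.5026
  solve Keq expr → x = 0.02667; check Q = 0.00184

[B]_eq = 0.5026 M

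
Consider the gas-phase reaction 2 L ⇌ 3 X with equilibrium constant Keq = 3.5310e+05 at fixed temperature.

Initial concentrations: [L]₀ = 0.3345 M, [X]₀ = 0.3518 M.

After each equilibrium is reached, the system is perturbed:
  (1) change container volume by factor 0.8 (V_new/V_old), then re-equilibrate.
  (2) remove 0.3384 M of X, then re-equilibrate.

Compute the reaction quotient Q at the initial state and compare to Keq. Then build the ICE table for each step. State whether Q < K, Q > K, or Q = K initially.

Q₀ = 0.3891; Q < K (proceeds forward)

Q₀ = 0.3891 vs Keq = 3.5310e+05 ⇒ Q<K, forward
Step 1:
                   L          X
  Initial     0.3345     0.3518
  Change     -0.3332     0.4998
  Equil     0.001322     0.8516
  solve Keq expr → x = 0.1666; check Q = 3.5310e+05
Then change container volume by factor 0.8 (V_new/V_old).
Step 2:
                   L          X
  Initial   0.001653      1.064
  Change  1.9436e-04 -2.9154e-04
  Equil     0.001847      1.064
  solve Keq expr → x = -9.7179e-05; check Q = 3.5310e+05
Then remove 0.3384 M of X.
Step 3:
                   L          X
  Initial   0.001847     0.7258
  Change  -8.0431e-04   0.001206
  Equil     0.001043      0.727
  solve Keq expr → x = 4.0216e-04; check Q = 3.5310e+05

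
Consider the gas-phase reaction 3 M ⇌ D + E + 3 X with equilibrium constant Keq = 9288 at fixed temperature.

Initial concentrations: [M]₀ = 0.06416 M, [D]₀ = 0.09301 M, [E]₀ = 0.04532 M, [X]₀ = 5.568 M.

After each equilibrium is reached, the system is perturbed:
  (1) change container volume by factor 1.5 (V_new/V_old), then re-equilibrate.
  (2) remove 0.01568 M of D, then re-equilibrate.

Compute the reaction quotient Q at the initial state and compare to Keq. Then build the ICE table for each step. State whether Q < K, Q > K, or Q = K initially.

Q₀ = 2755; Q < K (proceeds forward)

Q₀ = 2755 vs Keq = 9288 ⇒ Q<K, forward
Step 1:
                  M         D         E         X
  init      0.06416   0.09301   0.04532     5.568
  Δ        -0.01841  0.006136  0.006136   0.01841
  eq        0.04575   0.09915   0.05146     5.586
  solve Keq expr → x = 0.006136; check Q = 9288
Then change container volume by factor 1.5 (V_new/V_old).
Step 2:
                  M         D         E         X
  init       0.0305    0.0661    0.0343     3.724
  Δ       -0.006451   0.00215   0.00215  0.006451
  eq        0.02405   0.06825   0.03645     3.731
  solve Keq expr → x = 0.00215; check Q = 9288
Then remove 0.01568 M of D.
Step 3:
                  M         D         E         X
  init      0.02405   0.05257   0.03645     3.731
  Δ        -0.00179 5.9676e-04 5.9676e-04   0.00179
  eq        0.02226   0.05316   0.03705     3.733
  solve Keq expr → x = 5.9676e-04; check Q = 9288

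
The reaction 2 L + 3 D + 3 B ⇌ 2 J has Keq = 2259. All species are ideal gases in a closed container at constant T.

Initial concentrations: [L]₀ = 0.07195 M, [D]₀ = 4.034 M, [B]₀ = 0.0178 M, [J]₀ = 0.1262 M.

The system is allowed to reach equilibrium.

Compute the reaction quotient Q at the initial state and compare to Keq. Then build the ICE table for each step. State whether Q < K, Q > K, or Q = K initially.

Q₀ = 8310; Q > K (proceeds reverse)

Q₀ = 8310 vs Keq = 2259 ⇒ Q>K, reverse
Step 1:
                   L          D          B          J
  I          0.07195      4.034     0.0178     0.1262
  C         0.005122   0.007683   0.007683  -0.005122
  E          0.07707      4.042    0.02548     0.1211
  solve Keq expr → x = -0.002561; check Q = 2259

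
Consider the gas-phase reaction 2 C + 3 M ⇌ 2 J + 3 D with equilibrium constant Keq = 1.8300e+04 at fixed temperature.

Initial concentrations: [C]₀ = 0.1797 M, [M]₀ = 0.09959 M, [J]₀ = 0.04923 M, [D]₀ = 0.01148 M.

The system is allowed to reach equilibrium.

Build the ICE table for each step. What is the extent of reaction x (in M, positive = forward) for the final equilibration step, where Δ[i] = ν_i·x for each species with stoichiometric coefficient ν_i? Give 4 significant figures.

x = 0.03187 M

Q₀ = 1.1496e-04 vs Keq = 1.8300e+04 ⇒ Q<K, forward
Step 1:
                  C         M         J         D
  I          0.1797   0.09959   0.04923   0.01148
  C        -0.06373   -0.0956   0.06373    0.0956
  E           0.116  0.003993     0.113    0.1071
  solve Keq expr → x = 0.03187; check Q = 1.8300e+04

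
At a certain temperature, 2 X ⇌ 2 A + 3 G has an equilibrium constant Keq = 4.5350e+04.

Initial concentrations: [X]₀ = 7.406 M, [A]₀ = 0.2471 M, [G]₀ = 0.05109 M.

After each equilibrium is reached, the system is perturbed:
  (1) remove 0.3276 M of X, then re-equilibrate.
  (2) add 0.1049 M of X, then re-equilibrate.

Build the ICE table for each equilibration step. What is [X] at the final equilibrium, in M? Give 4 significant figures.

Q₀ = 1.4845e-07 vs Keq = 4.5350e+04 ⇒ Q<K, forward
Step 1:
                  X         A         G
  I           7.406    0.2471   0.05109
  C          -6.452     6.452     9.677
  E          0.9545     6.699     9.728
  solve Keq expr → x = 3.226; check Q = 4.5350e+04
Then remove 0.3276 M of X.
Step 2:
                  X         A         G
  I          0.6269     6.699     9.728
  C          0.2421   -0.2421   -0.3631
  E          0.8689     6.457     9.365
  solve Keq expr → x = -0.121; check Q = 4.5350e+04
Then add 0.1049 M of X.
Step 3:
                  X         A         G
  I          0.9738     6.457     9.365
  C         -0.0779    0.0779    0.1169
  E          0.8959     6.534     9.482
  solve Keq expr → x = 0.03895; check Q = 4.5350e+04

[X]_eq = 0.8959 M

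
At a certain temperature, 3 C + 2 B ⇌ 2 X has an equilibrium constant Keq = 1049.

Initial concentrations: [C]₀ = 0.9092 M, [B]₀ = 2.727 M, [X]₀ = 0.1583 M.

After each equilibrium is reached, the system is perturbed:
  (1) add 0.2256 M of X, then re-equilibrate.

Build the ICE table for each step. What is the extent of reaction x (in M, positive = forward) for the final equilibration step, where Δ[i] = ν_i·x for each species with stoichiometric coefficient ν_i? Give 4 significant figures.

Q₀ = 0.004483 vs Keq = 1049 ⇒ Q<K, forward
Step 1:
                    C           B           X
  Initial      0.9092       2.727      0.1583
  Change      -0.8612     -0.5742      0.5742
  Equil       0.04796       2.153      0.7325
  solve Keq expr → x = 0.2871; check Q = 1049
Then add 0.2256 M of X.
Step 2:
                    C           B           X
  Initial     0.04796       2.153      0.9581
  Change     0.009054    0.006036   -0.006036
  Equil       0.05702       2.159       0.952
  solve Keq expr → x = -0.003018; check Q = 1049

x = -0.003018 M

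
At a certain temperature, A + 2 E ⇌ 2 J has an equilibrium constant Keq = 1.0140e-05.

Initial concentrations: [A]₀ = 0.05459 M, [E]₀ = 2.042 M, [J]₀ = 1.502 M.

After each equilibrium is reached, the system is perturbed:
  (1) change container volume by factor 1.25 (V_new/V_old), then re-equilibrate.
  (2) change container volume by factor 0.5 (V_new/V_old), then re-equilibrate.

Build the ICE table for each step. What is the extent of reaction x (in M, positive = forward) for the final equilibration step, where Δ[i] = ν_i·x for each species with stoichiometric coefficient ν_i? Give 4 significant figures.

x = 0.002964 M

Q₀ = 9.911 vs Keq = 1.0140e-05 ⇒ Q>K, reverse
Step 1:
                  A         E         J
  init      0.05459     2.042     1.502
  Δ           0.746     1.492    -1.492
  eq         0.8006     3.534   0.01007
  solve Keq expr → x = -0.746; check Q = 1.0140e-05
Then change container volume by factor 1.25 (V_new/V_old).
Step 2:
                  A         E         J
  init       0.6404     2.827  0.008055
  Δ       4.2292e-04 8.4585e-04 -8.4585e-04
  eq         0.6409     2.828  0.007209
  solve Keq expr → x = -4.2292e-04; check Q = 1.0140e-05
Then change container volume by factor 0.5 (V_new/V_old).
Step 3:
                  A         E         J
  init        1.282     5.656   0.01442
  Δ       -0.002964 -0.005927  0.005927
  eq          1.279      5.65   0.02035
  solve Keq expr → x = 0.002964; check Q = 1.0140e-05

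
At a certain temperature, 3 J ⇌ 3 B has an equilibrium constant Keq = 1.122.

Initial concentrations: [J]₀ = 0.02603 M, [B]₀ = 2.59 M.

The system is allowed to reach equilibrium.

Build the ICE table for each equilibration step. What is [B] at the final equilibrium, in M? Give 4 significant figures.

Q₀ = 9.8509e+05 vs Keq = 1.122 ⇒ Q>K, reverse
Step 1:
                    J           B
  I           0.02603        2.59
  C             1.257      -1.257
  E             1.283       1.333
  solve Keq expr → x = -0.419; check Q = 1.122

[B]_eq = 1.333 M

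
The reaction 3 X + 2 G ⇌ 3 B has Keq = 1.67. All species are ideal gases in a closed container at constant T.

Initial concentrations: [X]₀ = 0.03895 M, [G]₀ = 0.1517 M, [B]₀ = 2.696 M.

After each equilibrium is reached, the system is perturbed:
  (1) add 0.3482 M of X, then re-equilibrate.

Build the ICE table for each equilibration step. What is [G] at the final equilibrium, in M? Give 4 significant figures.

Q₀ = 1.4410e+07 vs Keq = 1.67 ⇒ Q>K, reverse
Step 1:
                    X           G           B
  Initial     0.03895      0.1517       2.696
  Change        1.226      0.8174      -1.226
  Equil         1.265      0.9691        1.47
  solve Keq expr → x = -0.4087; check Q = 1.67
Then add 0.3482 M of X.
Step 2:
                    X           G           B
  Initial       1.613      0.9691        1.47
  Change      -0.1366    -0.09107      0.1366
  Equil         1.477      0.8781       1.606
  solve Keq expr → x = 0.04553; check Q = 1.67

[G]_eq = 0.8781 M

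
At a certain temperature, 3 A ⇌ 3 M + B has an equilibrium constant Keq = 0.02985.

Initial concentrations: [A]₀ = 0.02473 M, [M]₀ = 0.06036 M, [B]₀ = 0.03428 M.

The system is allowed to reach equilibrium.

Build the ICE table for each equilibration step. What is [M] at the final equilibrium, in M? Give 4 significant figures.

[M]_eq = 0.04288 M

Q₀ = 0.4984 vs Keq = 0.02985 ⇒ Q>K, reverse
Step 1:
                  A         M         B
  init      0.02473   0.06036   0.03428
  Δ         0.01748  -0.01748 -0.005825
  eq        0.04221   0.04288   0.02845
  solve Keq expr → x = -0.005825; check Q = 0.02985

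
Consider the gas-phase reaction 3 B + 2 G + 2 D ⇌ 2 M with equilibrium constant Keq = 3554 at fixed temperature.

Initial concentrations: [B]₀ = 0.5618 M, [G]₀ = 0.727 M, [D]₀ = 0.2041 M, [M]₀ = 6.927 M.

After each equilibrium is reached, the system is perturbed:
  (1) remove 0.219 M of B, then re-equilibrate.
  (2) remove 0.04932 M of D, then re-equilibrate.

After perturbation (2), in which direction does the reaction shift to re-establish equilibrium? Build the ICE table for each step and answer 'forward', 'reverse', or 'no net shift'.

Direction: reverse

Q₀ = 1.2291e+04 vs Keq = 3554 ⇒ Q>K, reverse
Step 1:
                   B          G          D          M
  init        0.5618      0.727     0.2041      6.927
  Δ          0.09905    0.06603    0.06603   -0.06603
  eq          0.6609      0.793     0.2701      6.861
  solve Keq expr → x = -0.03302; check Q = 3554
Then remove 0.219 M of B.
Step 2:
                   B          G          D          M
  init        0.4419      0.793     0.2701      6.861
  Δ          0.09765     0.0651     0.0651    -0.0651
  eq          0.5395     0.8581     0.3352      6.796
  solve Keq expr → x = -0.03255; check Q = 3554
Then remove 0.04932 M of D.
Step 3:
                   B          G          D          M
  init        0.5395     0.8581     0.2859      6.796
  Δ          0.02725    0.01817    0.01817   -0.01817
  eq          0.5667     0.8763     0.3041      6.778
  solve Keq expr → x = -0.009083; check Q = 3554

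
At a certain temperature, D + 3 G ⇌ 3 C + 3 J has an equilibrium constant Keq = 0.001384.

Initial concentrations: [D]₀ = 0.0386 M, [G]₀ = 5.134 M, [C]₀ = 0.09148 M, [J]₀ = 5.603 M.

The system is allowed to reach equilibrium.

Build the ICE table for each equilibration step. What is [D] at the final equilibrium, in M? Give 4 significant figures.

[D]_eq = 0.05583 M

Q₀ = 0.02578 vs Keq = 0.001384 ⇒ Q>K, reverse
Step 1:
                  D         G         C         J
  Initial    0.0386     5.134   0.09148     5.603
  Change    0.01723   0.05169  -0.05169  -0.05169
  Equil     0.05583     5.186   0.03979     5.551
  solve Keq expr → x = -0.01723; check Q = 0.001384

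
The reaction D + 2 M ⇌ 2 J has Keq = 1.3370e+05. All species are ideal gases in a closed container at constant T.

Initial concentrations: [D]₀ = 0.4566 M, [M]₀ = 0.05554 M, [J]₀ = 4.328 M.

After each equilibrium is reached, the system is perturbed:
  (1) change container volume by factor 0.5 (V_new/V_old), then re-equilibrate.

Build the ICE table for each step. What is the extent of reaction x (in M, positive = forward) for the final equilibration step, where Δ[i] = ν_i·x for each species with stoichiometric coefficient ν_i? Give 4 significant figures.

x = 0.005231 M

Q₀ = 1.3299e+04 vs Keq = 1.3370e+05 ⇒ Q<K, forward
Step 1:
                   D          M          J
  Initial     0.4566    0.05554      4.328
  Change    -0.01875    -0.0375     0.0375
  Equil       0.4379    0.01804      4.365
  solve Keq expr → x = 0.01875; check Q = 1.3370e+05
Then change container volume by factor 0.5 (V_new/V_old).
Step 2:
                   D          M          J
  Initial     0.8757    0.03609      8.731
  Change   -0.005231   -0.01046    0.01046
  Equil       0.8705    0.02562      8.741
  solve Keq expr → x = 0.005231; check Q = 1.3370e+05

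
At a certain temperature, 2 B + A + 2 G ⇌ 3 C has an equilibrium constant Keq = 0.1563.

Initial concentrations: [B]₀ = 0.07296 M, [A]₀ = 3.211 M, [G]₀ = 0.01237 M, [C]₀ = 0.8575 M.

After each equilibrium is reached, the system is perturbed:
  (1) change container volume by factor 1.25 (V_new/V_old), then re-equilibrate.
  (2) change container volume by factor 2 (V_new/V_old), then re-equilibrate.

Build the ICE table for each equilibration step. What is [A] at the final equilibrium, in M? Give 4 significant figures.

Q₀ = 2.4108e+05 vs Keq = 0.1563 ⇒ Q>K, reverse
Step 1:
                  B         A         G         C
  Initial   0.07296     3.211   0.01237    0.8575
  Change     0.3935    0.1967    0.3935   -0.5902
  Equil      0.4665     3.408    0.4059    0.2673
  solve Keq expr → x = -0.1967; check Q = 0.1563
Then change container volume by factor 1.25 (V_new/V_old).
Step 2:
                  B         A         G         C
  Initial    0.3732     2.726    0.3247    0.2138
  Change    0.01329  0.006645   0.01329  -0.01994
  Equil      0.3865     2.733     0.338    0.1939
  solve Keq expr → x = -0.006645; check Q = 0.1563
Then change container volume by factor 2 (V_new/V_old).
Step 3:
                  B         A         G         C
  Initial    0.1932     1.366     0.169   0.09694
  Change    0.01823  0.009116   0.01823  -0.02735
  Equil      0.2115     1.376    0.1872   0.06959
  solve Keq expr → x = -0.009116; check Q = 0.1563

[A]_eq = 1.376 M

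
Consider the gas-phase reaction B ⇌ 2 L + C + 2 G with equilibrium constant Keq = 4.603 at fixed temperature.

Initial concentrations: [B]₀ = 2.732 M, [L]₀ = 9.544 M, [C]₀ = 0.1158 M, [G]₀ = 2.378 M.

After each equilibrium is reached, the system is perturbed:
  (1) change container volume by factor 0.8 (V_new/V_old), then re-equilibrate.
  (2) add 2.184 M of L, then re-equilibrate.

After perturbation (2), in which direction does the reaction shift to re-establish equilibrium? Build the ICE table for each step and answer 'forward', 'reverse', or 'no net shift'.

Q₀ = 21.83 vs Keq = 4.603 ⇒ Q>K, reverse
Step 1:
                  B         L         C         G
  Initial     2.732     9.544    0.1158     2.378
  Change    0.08549    -0.171  -0.08549    -0.171
  Equil       2.817     9.373   0.03031     2.207
  solve Keq expr → x = -0.08549; check Q = 4.603
Then change container volume by factor 0.8 (V_new/V_old).
Step 2:
                  B         L         C         G
  Initial     3.522     11.72   0.03788     2.759
  Change    0.02165   -0.0433  -0.02165   -0.0433
  Equil       3.544     11.67   0.01623     2.715
  solve Keq expr → x = -0.02165; check Q = 4.603
Then add 2.184 M of L.
Step 3:
                  B         L         C         G
  Initial     3.544     13.86   0.01623     2.715
  Change   0.004605  -0.00921 -0.004605  -0.00921
  Equil       3.548     13.85   0.01163     2.706
  solve Keq expr → x = -0.004605; check Q = 4.603

Direction: reverse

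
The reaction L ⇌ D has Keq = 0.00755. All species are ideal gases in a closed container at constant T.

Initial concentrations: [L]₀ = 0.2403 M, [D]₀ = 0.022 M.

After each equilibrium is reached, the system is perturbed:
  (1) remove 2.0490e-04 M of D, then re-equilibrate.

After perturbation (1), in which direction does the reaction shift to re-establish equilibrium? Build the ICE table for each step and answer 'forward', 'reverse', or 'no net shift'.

Direction: forward

Q₀ = 0.09155 vs Keq = 0.00755 ⇒ Q>K, reverse
Step 1:
                   L          D
  init        0.2403      0.022
  Δ          0.02003   -0.02003
  eq          0.2603   0.001966
  solve Keq expr → x = -0.02003; check Q = 0.00755
Then remove 2.0490e-04 M of D.
Step 2:
                   L          D
  init        0.2603   0.001761
  Δ       -2.0336e-04 2.0336e-04
  eq          0.2601   0.001964
  solve Keq expr → x = 2.0336e-04; check Q = 0.00755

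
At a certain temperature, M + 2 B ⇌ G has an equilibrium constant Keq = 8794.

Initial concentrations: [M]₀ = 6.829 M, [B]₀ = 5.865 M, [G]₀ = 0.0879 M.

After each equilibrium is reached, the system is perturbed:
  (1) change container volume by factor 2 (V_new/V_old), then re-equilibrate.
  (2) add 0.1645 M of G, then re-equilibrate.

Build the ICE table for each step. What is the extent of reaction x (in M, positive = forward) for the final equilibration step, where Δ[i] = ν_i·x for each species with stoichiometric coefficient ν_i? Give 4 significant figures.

Q₀ = 3.7419e-04 vs Keq = 8794 ⇒ Q<K, forward
Step 1:
                   M          B          G
  init         6.829      5.865     0.0879
  Δ           -2.928     -5.856      2.928
  eq           3.901   0.009376      3.016
  solve Keq expr → x = 2.928; check Q = 8794
Then change container volume by factor 2 (V_new/V_old).
Step 2:
                   M          B          G
  init         1.951   0.004688      1.508
  Δ         0.002337   0.004675  -0.002337
  eq           1.953   0.009363      1.506
  solve Keq expr → x = -0.002337; check Q = 8794
Then add 0.1645 M of G.
Step 3:
                   M          B          G
  init         1.953   0.009363       1.67
  Δ       2.4845e-04 4.9689e-04 -2.4845e-04
  eq           1.953    0.00986       1.67
  solve Keq expr → x = -2.4845e-04; check Q = 8794

x = -2.4845e-04 M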